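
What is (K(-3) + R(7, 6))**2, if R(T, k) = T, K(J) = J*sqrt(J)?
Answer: 22 - 42*I*sqrt(3) ≈ 22.0 - 72.746*I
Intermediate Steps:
K(J) = J**(3/2)
(K(-3) + R(7, 6))**2 = ((-3)**(3/2) + 7)**2 = (-3*I*sqrt(3) + 7)**2 = (7 - 3*I*sqrt(3))**2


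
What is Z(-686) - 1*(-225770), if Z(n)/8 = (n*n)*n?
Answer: -2582405078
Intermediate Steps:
Z(n) = 8*n³ (Z(n) = 8*((n*n)*n) = 8*(n²*n) = 8*n³)
Z(-686) - 1*(-225770) = 8*(-686)³ - 1*(-225770) = 8*(-322828856) + 225770 = -2582630848 + 225770 = -2582405078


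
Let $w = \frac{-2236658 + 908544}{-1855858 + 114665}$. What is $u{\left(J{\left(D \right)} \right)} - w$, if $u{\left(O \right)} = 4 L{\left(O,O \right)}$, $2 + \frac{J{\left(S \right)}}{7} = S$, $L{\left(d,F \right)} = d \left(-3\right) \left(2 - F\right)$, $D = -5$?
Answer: $\frac{52213567570}{1741193} \approx 29987.0$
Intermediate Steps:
$L{\left(d,F \right)} = - 3 d \left(2 - F\right)$
$J{\left(S \right)} = -14 + 7 S$
$w = \frac{1328114}{1741193}$ ($w = - \frac{1328114}{-1741193} = \left(-1328114\right) \left(- \frac{1}{1741193}\right) = \frac{1328114}{1741193} \approx 0.76276$)
$u{\left(O \right)} = 12 O \left(-2 + O\right)$ ($u{\left(O \right)} = 4 \cdot 3 O \left(-2 + O\right) = 12 O \left(-2 + O\right)$)
$u{\left(J{\left(D \right)} \right)} - w = 12 \left(-14 + 7 \left(-5\right)\right) \left(-2 + \left(-14 + 7 \left(-5\right)\right)\right) - \frac{1328114}{1741193} = 12 \left(-14 - 35\right) \left(-2 - 49\right) - \frac{1328114}{1741193} = 12 \left(-49\right) \left(-2 - 49\right) - \frac{1328114}{1741193} = 12 \left(-49\right) \left(-51\right) - \frac{1328114}{1741193} = 29988 - \frac{1328114}{1741193} = \frac{52213567570}{1741193}$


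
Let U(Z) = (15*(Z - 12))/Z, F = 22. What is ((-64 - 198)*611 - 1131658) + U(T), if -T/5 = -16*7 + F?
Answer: -6458627/5 ≈ -1.2917e+6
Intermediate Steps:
T = 450 (T = -5*(-16*7 + 22) = -5*(-112 + 22) = -5*(-90) = 450)
U(Z) = (-180 + 15*Z)/Z (U(Z) = (15*(-12 + Z))/Z = (-180 + 15*Z)/Z)
((-64 - 198)*611 - 1131658) + U(T) = ((-64 - 198)*611 - 1131658) + (15 - 180/450) = (-262*611 - 1131658) + (15 - 180*1/450) = (-160082 - 1131658) + (15 - ⅖) = -1291740 + 73/5 = -6458627/5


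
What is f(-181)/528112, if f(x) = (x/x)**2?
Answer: 1/528112 ≈ 1.8935e-6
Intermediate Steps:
f(x) = 1 (f(x) = 1**2 = 1)
f(-181)/528112 = 1/528112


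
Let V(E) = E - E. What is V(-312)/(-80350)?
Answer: 0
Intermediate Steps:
V(E) = 0
V(-312)/(-80350) = 0/(-80350) = 0*(-1/80350) = 0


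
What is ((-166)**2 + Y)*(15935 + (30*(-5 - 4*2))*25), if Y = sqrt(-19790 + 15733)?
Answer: 170433860 + 6185*I*sqrt(4057) ≈ 1.7043e+8 + 3.9395e+5*I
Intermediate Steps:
Y = I*sqrt(4057) (Y = sqrt(-4057) = I*sqrt(4057) ≈ 63.695*I)
((-166)**2 + Y)*(15935 + (30*(-5 - 4*2))*25) = ((-166)**2 + I*sqrt(4057))*(15935 + (30*(-5 - 4*2))*25) = (27556 + I*sqrt(4057))*(15935 + (30*(-5 - 8))*25) = (27556 + I*sqrt(4057))*(15935 + (30*(-13))*25) = (27556 + I*sqrt(4057))*(15935 - 390*25) = (27556 + I*sqrt(4057))*(15935 - 9750) = (27556 + I*sqrt(4057))*6185 = 170433860 + 6185*I*sqrt(4057)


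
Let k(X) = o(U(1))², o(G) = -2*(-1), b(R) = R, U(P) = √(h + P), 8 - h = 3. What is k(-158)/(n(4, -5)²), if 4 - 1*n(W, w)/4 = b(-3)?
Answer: 1/196 ≈ 0.0051020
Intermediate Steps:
h = 5 (h = 8 - 1*3 = 8 - 3 = 5)
U(P) = √(5 + P)
n(W, w) = 28 (n(W, w) = 16 - 4*(-3) = 16 + 12 = 28)
o(G) = 2
k(X) = 4 (k(X) = 2² = 4)
k(-158)/(n(4, -5)²) = 4/(28²) = 4/784 = 4*(1/784) = 1/196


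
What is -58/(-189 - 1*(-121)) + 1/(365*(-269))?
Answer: 2847331/3338290 ≈ 0.85293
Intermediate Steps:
-58/(-189 - 1*(-121)) + 1/(365*(-269)) = -58/(-189 + 121) + (1/365)*(-1/269) = -58/(-68) - 1/98185 = -58*(-1/68) - 1/98185 = 29/34 - 1/98185 = 2847331/3338290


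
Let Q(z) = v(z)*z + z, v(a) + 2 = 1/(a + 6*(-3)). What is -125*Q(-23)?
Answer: -120750/41 ≈ -2945.1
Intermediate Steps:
v(a) = -2 + 1/(-18 + a) (v(a) = -2 + 1/(a + 6*(-3)) = -2 + 1/(a - 18) = -2 + 1/(-18 + a))
Q(z) = z + z*(37 - 2*z)/(-18 + z) (Q(z) = ((37 - 2*z)/(-18 + z))*z + z = z*(37 - 2*z)/(-18 + z) + z = z + z*(37 - 2*z)/(-18 + z))
-125*Q(-23) = -(-2875)*(19 - 1*(-23))/(-18 - 23) = -(-2875)*(19 + 23)/(-41) = -(-2875)*(-1)*42/41 = -125*966/41 = -120750/41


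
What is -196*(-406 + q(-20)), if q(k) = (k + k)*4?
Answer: 110936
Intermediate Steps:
q(k) = 8*k (q(k) = (2*k)*4 = 8*k)
-196*(-406 + q(-20)) = -196*(-406 + 8*(-20)) = -196*(-406 - 160) = -196*(-566) = 110936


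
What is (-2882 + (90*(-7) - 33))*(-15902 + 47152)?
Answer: -110781250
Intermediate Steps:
(-2882 + (90*(-7) - 33))*(-15902 + 47152) = (-2882 + (-630 - 33))*31250 = (-2882 - 663)*31250 = -3545*31250 = -110781250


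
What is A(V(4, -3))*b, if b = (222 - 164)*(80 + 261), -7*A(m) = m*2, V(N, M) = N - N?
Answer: 0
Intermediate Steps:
V(N, M) = 0
A(m) = -2*m/7 (A(m) = -m*2/7 = -2*m/7)
b = 19778 (b = 58*341 = 19778)
A(V(4, -3))*b = -2/7*0*19778 = 0*19778 = 0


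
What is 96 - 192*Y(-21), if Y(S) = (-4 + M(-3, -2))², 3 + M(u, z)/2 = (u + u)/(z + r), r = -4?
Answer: -12192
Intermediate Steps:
M(u, z) = -6 + 4*u/(-4 + z) (M(u, z) = -6 + 2*((u + u)/(z - 4)) = -6 + 2*((2*u)/(-4 + z)) = -6 + 2*(2*u/(-4 + z)) = -6 + 4*u/(-4 + z))
Y(S) = 64 (Y(S) = (-4 + 2*(12 - 3*(-2) + 2*(-3))/(-4 - 2))² = (-4 + 2*(12 + 6 - 6)/(-6))² = (-4 + 2*(-⅙)*12)² = (-4 - 4)² = (-8)² = 64)
96 - 192*Y(-21) = 96 - 192*64 = 96 - 12288 = -12192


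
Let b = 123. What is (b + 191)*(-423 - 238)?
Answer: -207554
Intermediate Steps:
(b + 191)*(-423 - 238) = (123 + 191)*(-423 - 238) = 314*(-661) = -207554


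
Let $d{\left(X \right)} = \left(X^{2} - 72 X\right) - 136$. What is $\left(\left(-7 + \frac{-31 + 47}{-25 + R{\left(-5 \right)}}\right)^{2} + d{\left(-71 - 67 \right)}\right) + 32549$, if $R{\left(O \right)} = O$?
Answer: $\frac{13826194}{225} \approx 61450.0$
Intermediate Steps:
$d{\left(X \right)} = -136 + X^{2} - 72 X$
$\left(\left(-7 + \frac{-31 + 47}{-25 + R{\left(-5 \right)}}\right)^{2} + d{\left(-71 - 67 \right)}\right) + 32549 = \left(\left(-7 + \frac{-31 + 47}{-25 - 5}\right)^{2} - \left(136 - \left(-71 - 67\right)^{2} + 72 \left(-71 - 67\right)\right)\right) + 32549 = \left(\left(-7 + \frac{16}{-30}\right)^{2} - \left(-9800 - 19044\right)\right) + 32549 = \left(\left(-7 + 16 \left(- \frac{1}{30}\right)\right)^{2} + \left(-136 + 19044 + 9936\right)\right) + 32549 = \left(\left(-7 - \frac{8}{15}\right)^{2} + 28844\right) + 32549 = \left(\left(- \frac{113}{15}\right)^{2} + 28844\right) + 32549 = \left(\frac{12769}{225} + 28844\right) + 32549 = \frac{6502669}{225} + 32549 = \frac{13826194}{225}$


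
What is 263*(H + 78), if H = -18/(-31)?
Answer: 640668/31 ≈ 20667.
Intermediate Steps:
H = 18/31 (H = -18*(-1/31) = 18/31 ≈ 0.58065)
263*(H + 78) = 263*(18/31 + 78) = 263*(2436/31) = 640668/31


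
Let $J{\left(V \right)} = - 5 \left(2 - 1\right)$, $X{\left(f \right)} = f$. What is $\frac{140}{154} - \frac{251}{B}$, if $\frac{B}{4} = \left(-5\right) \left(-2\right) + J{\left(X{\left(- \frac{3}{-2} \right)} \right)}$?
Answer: $- \frac{2561}{220} \approx -11.641$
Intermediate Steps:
$J{\left(V \right)} = -5$ ($J{\left(V \right)} = \left(-5\right) 1 = -5$)
$B = 20$ ($B = 4 \left(\left(-5\right) \left(-2\right) - 5\right) = 4 \left(10 - 5\right) = 4 \cdot 5 = 20$)
$\frac{140}{154} - \frac{251}{B} = \frac{140}{154} - \frac{251}{20} = 140 \cdot \frac{1}{154} - \frac{251}{20} = \frac{10}{11} - \frac{251}{20} = - \frac{2561}{220}$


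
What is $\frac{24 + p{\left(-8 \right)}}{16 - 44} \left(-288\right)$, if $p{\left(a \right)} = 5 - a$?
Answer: $\frac{2664}{7} \approx 380.57$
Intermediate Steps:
$\frac{24 + p{\left(-8 \right)}}{16 - 44} \left(-288\right) = \frac{24 + \left(5 - -8\right)}{16 - 44} \left(-288\right) = \frac{24 + \left(5 + 8\right)}{-28} \left(-288\right) = \left(24 + 13\right) \left(- \frac{1}{28}\right) \left(-288\right) = 37 \left(- \frac{1}{28}\right) \left(-288\right) = \left(- \frac{37}{28}\right) \left(-288\right) = \frac{2664}{7}$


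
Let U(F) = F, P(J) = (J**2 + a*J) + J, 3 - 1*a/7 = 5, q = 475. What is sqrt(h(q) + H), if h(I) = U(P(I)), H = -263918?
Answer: 2*I*sqrt(11117) ≈ 210.87*I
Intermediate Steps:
a = -14 (a = 21 - 7*5 = 21 - 35 = -14)
P(J) = J**2 - 13*J (P(J) = (J**2 - 14*J) + J = J**2 - 13*J)
h(I) = I*(-13 + I)
sqrt(h(q) + H) = sqrt(475*(-13 + 475) - 263918) = sqrt(475*462 - 263918) = sqrt(219450 - 263918) = sqrt(-44468) = 2*I*sqrt(11117)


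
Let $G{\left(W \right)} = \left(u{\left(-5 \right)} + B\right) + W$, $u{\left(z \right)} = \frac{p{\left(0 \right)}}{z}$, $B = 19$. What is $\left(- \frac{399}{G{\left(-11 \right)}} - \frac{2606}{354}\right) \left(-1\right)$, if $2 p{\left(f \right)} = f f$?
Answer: $\frac{81047}{1416} \approx 57.237$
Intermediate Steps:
$p{\left(f \right)} = \frac{f^{2}}{2}$ ($p{\left(f \right)} = \frac{f f}{2} = \frac{f^{2}}{2}$)
$u{\left(z \right)} = 0$ ($u{\left(z \right)} = \frac{\frac{1}{2} \cdot 0^{2}}{z} = \frac{\frac{1}{2} \cdot 0}{z} = \frac{0}{z} = 0$)
$G{\left(W \right)} = 19 + W$ ($G{\left(W \right)} = \left(0 + 19\right) + W = 19 + W$)
$\left(- \frac{399}{G{\left(-11 \right)}} - \frac{2606}{354}\right) \left(-1\right) = \left(- \frac{399}{19 - 11} - \frac{2606}{354}\right) \left(-1\right) = \left(- \frac{399}{8} - \frac{1303}{177}\right) \left(-1\right) = \left(- \frac{81047}{1416}\right) \left(-1\right) = \frac{81047}{1416}$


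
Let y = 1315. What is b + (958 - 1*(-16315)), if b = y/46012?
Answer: 794766591/46012 ≈ 17273.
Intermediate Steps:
b = 1315/46012 ≈ 0.028580
b + (958 - 1*(-16315)) = 1315/46012 + (958 - 1*(-16315)) = 1315/46012 + (958 + 16315) = 1315/46012 + 17273 = 794766591/46012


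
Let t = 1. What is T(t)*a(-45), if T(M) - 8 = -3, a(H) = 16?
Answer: 80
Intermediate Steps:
T(M) = 5 (T(M) = 8 - 3 = 5)
T(t)*a(-45) = 5*16 = 80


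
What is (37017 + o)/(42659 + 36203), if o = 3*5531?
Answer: 26805/39431 ≈ 0.67980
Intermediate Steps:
o = 16593
(37017 + o)/(42659 + 36203) = (37017 + 16593)/(42659 + 36203) = 53610/78862 = 53610*(1/78862) = 26805/39431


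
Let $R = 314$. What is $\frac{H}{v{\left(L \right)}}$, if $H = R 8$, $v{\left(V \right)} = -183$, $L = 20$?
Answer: $- \frac{2512}{183} \approx -13.727$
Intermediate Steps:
$H = 2512$ ($H = 314 \cdot 8 = 2512$)
$\frac{H}{v{\left(L \right)}} = \frac{2512}{-183} = 2512 \left(- \frac{1}{183}\right) = - \frac{2512}{183}$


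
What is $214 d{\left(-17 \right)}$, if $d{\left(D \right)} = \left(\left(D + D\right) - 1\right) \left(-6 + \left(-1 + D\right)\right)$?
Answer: $179760$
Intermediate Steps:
$d{\left(D \right)} = \left(-1 + 2 D\right) \left(-7 + D\right)$ ($d{\left(D \right)} = \left(2 D - 1\right) \left(-7 + D\right) = \left(-1 + 2 D\right) \left(-7 + D\right)$)
$214 d{\left(-17 \right)} = 214 \left(7 - -255 + 2 \left(-17\right)^{2}\right) = 214 \left(7 + 255 + 2 \cdot 289\right) = 214 \left(7 + 255 + 578\right) = 214 \cdot 840 = 179760$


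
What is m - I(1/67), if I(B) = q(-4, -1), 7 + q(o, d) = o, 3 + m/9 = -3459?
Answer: -31147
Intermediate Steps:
m = -31158 (m = -27 + 9*(-3459) = -27 - 31131 = -31158)
q(o, d) = -7 + o
I(B) = -11 (I(B) = -7 - 4 = -11)
m - I(1/67) = -31158 - 1*(-11) = -31158 + 11 = -31147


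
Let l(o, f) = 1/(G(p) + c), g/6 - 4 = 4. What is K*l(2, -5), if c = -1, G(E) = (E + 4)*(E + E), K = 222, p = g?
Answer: 222/4991 ≈ 0.044480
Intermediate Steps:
g = 48 (g = 24 + 6*4 = 24 + 24 = 48)
p = 48
G(E) = 2*E*(4 + E) (G(E) = (4 + E)*(2*E) = 2*E*(4 + E))
l(o, f) = 1/4991 (l(o, f) = 1/(2*48*(4 + 48) - 1) = 1/(2*48*52 - 1) = 1/(4992 - 1) = 1/4991)
K*l(2, -5) = 222*(1/4991) = 222/4991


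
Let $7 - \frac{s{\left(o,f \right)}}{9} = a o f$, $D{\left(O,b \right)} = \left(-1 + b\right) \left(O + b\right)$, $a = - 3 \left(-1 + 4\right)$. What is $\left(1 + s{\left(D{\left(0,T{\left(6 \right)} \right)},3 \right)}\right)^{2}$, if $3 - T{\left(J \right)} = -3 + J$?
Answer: $4096$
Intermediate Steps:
$T{\left(J \right)} = 6 - J$ ($T{\left(J \right)} = 3 - \left(-3 + J\right) = 6 - J$)
$a = -9$ ($a = \left(-3\right) 3 = -9$)
$s{\left(o,f \right)} = 63 + 81 f o$ ($s{\left(o,f \right)} = 63 - 9 - 9 o f = 63 - 9 \left(- 9 f o\right) = 63 + 81 f o$)
$\left(1 + s{\left(D{\left(0,T{\left(6 \right)} \right)},3 \right)}\right)^{2} = \left(1 + \left(63 + 81 \cdot 3 \left(\left(6 - 6\right)^{2} - 0 - \left(6 - 6\right) + 0 \left(6 - 6\right)\right)\right)\right)^{2} = \left(1 + \left(63 + 81 \cdot 3 \left(\left(6 - 6\right)^{2} + 0 - \left(6 - 6\right) + 0 \left(6 - 6\right)\right)\right)\right)^{2} = \left(1 + \left(63 + 81 \cdot 3 \left(0^{2} + 0 - 0 + 0 \cdot 0\right)\right)\right)^{2} = \left(1 + \left(63 + 81 \cdot 3 \left(0 + 0 + 0 + 0\right)\right)\right)^{2} = \left(1 + \left(63 + 81 \cdot 3 \cdot 0\right)\right)^{2} = \left(1 + \left(63 + 0\right)\right)^{2} = \left(1 + 63\right)^{2} = 64^{2} = 4096$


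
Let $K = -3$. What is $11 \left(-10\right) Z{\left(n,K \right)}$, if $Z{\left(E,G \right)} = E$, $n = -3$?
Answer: $330$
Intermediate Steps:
$11 \left(-10\right) Z{\left(n,K \right)} = 11 \left(-10\right) \left(-3\right) = \left(-110\right) \left(-3\right) = 330$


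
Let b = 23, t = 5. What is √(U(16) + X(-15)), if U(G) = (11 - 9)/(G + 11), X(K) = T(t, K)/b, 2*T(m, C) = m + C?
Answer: I*√6141/207 ≈ 0.37857*I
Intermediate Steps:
T(m, C) = C/2 + m/2 (T(m, C) = (m + C)/2 = (C + m)/2 = C/2 + m/2)
X(K) = 5/46 + K/46 (X(K) = (K/2 + (½)*5)/23 = (K/2 + 5/2)*(1/23) = (5/2 + K/2)*(1/23) = 5/46 + K/46)
U(G) = 2/(11 + G)
√(U(16) + X(-15)) = √(2/(11 + 16) + (5/46 + (1/46)*(-15))) = √(2/27 + (5/46 - 15/46)) = √(2*(1/27) - 5/23) = √(2/27 - 5/23) = √(-89/621) = I*√6141/207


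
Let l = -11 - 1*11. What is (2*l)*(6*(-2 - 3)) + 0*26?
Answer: 1320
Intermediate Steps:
l = -22 (l = -11 - 11 = -22)
(2*l)*(6*(-2 - 3)) + 0*26 = (2*(-22))*(6*(-2 - 3)) + 0*26 = -264*(-5) + 0 = -44*(-30) + 0 = 1320 + 0 = 1320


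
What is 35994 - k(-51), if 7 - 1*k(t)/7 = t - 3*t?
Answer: 36659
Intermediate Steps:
k(t) = 49 + 14*t (k(t) = 49 - 7*(t - 3*t) = 49 - (-14)*t = 49 + 14*t)
35994 - k(-51) = 35994 - (49 + 14*(-51)) = 35994 - (49 - 714) = 35994 - 1*(-665) = 35994 + 665 = 36659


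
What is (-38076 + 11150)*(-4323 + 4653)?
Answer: -8885580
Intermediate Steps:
(-38076 + 11150)*(-4323 + 4653) = -26926*330 = -8885580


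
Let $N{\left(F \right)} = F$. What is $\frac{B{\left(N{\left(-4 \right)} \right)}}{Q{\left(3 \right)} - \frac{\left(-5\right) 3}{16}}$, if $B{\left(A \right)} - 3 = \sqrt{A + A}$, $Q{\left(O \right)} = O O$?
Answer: $\frac{16}{53} + \frac{32 i \sqrt{2}}{159} \approx 0.30189 + 0.28462 i$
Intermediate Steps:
$Q{\left(O \right)} = O^{2}$
$B{\left(A \right)} = 3 + \sqrt{2} \sqrt{A}$ ($B{\left(A \right)} = 3 + \sqrt{A + A} = 3 + \sqrt{2 A} = 3 + \sqrt{2} \sqrt{A}$)
$\frac{B{\left(N{\left(-4 \right)} \right)}}{Q{\left(3 \right)} - \frac{\left(-5\right) 3}{16}} = \frac{3 + \sqrt{2} \sqrt{-4}}{3^{2} - \frac{\left(-5\right) 3}{16}} = \frac{3 + \sqrt{2} \cdot 2 i}{9 - \left(-15\right) \frac{1}{16}} = \frac{3 + 2 i \sqrt{2}}{9 - - \frac{15}{16}} = \frac{3 + 2 i \sqrt{2}}{9 + \frac{15}{16}} = \frac{3 + 2 i \sqrt{2}}{\frac{159}{16}} = \left(3 + 2 i \sqrt{2}\right) \frac{16}{159} = \frac{16}{53} + \frac{32 i \sqrt{2}}{159}$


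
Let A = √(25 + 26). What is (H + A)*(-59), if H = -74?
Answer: 4366 - 59*√51 ≈ 3944.7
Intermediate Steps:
A = √51 ≈ 7.1414
(H + A)*(-59) = (-74 + √51)*(-59) = 4366 - 59*√51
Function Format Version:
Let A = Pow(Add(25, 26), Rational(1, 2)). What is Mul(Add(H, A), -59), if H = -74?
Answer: Add(4366, Mul(-59, Pow(51, Rational(1, 2)))) ≈ 3944.7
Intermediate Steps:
A = Pow(51, Rational(1, 2)) ≈ 7.1414
Mul(Add(H, A), -59) = Mul(Add(-74, Pow(51, Rational(1, 2))), -59) = Add(4366, Mul(-59, Pow(51, Rational(1, 2))))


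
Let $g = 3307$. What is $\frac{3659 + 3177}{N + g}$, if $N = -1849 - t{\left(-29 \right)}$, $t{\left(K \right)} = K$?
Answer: $\frac{6836}{1487} \approx 4.5972$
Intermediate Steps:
$N = -1820$ ($N = -1849 - -29 = -1849 + 29 = -1820$)
$\frac{3659 + 3177}{N + g} = \frac{3659 + 3177}{-1820 + 3307} = \frac{6836}{1487}$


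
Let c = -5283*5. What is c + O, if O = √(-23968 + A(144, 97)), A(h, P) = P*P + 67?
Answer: -26415 + 2*I*√3623 ≈ -26415.0 + 120.38*I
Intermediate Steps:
c = -26415
A(h, P) = 67 + P² (A(h, P) = P² + 67 = 67 + P²)
O = 2*I*√3623 (O = √(-23968 + (67 + 97²)) = √(-23968 + (67 + 9409)) = √(-23968 + 9476) = √(-14492) = 2*I*√3623 ≈ 120.38*I)
c + O = -26415 + 2*I*√3623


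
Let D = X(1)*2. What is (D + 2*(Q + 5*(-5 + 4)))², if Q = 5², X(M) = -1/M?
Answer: 1444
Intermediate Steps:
Q = 25
D = -2 (D = -1/1*2 = -1*1*2 = -1*2 = -2)
(D + 2*(Q + 5*(-5 + 4)))² = (-2 + 2*(25 + 5*(-5 + 4)))² = (-2 + 2*(25 + 5*(-1)))² = (-2 + 2*(25 - 5))² = (-2 + 2*20)² = (-2 + 40)² = 38² = 1444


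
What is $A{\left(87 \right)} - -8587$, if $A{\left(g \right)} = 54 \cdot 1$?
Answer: $8641$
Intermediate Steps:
$A{\left(g \right)} = 54$
$A{\left(87 \right)} - -8587 = 54 - -8587 = 54 + 8587 = 8641$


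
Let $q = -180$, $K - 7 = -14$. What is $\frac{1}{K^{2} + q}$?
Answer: $- \frac{1}{131} \approx -0.0076336$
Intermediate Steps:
$K = -7$ ($K = 7 - 14 = -7$)
$\frac{1}{K^{2} + q} = \frac{1}{\left(-7\right)^{2} - 180} = \frac{1}{49 - 180} = \frac{1}{-131} = - \frac{1}{131}$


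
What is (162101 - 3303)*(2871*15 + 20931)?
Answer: 10162436808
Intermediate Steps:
(162101 - 3303)*(2871*15 + 20931) = 158798*(43065 + 20931) = 158798*63996 = 10162436808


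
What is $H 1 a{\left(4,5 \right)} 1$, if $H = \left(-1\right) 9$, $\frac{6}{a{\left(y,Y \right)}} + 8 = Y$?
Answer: $18$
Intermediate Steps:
$a{\left(y,Y \right)} = \frac{6}{-8 + Y}$
$H = -9$
$H 1 a{\left(4,5 \right)} 1 = - 9 \cdot 1 \frac{6}{-8 + 5} \cdot 1 = - 9 \cdot 1 \frac{6}{-3} \cdot 1 = - 9 \cdot 1 \cdot 6 \left(- \frac{1}{3}\right) 1 = - 9 \cdot 1 \left(-2\right) 1 = - 9 \left(\left(-2\right) 1\right) = \left(-9\right) \left(-2\right) = 18$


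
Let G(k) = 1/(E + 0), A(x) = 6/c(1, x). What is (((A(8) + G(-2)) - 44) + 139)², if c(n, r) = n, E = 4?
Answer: 164025/16 ≈ 10252.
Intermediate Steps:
A(x) = 6 (A(x) = 6/1 = 6*1 = 6)
G(k) = ¼ (G(k) = 1/(4 + 0) = 1/4 = ¼)
(((A(8) + G(-2)) - 44) + 139)² = (((6 + ¼) - 44) + 139)² = ((25/4 - 44) + 139)² = (-151/4 + 139)² = (405/4)² = 164025/16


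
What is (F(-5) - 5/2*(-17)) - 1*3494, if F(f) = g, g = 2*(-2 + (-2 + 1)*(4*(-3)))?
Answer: -6863/2 ≈ -3431.5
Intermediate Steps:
g = 20 (g = 2*(-2 - 1*(-12)) = 2*(-2 + 12) = 2*10 = 20)
F(f) = 20
(F(-5) - 5/2*(-17)) - 1*3494 = (20 - 5/2*(-17)) - 1*3494 = (20 - 5*1/2*(-17)) - 3494 = (20 - 5/2*(-17)) - 3494 = (20 + 85/2) - 3494 = 125/2 - 3494 = -6863/2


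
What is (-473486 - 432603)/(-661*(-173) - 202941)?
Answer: 906089/88588 ≈ 10.228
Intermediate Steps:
(-473486 - 432603)/(-661*(-173) - 202941) = -906089/(114353 - 202941) = -906089/(-88588) = -906089*(-1/88588) = 906089/88588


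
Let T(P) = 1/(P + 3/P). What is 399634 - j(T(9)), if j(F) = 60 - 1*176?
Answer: 399750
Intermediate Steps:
j(F) = -116 (j(F) = 60 - 176 = -116)
399634 - j(T(9)) = 399634 - 1*(-116) = 399634 + 116 = 399750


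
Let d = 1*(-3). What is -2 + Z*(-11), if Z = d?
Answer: 31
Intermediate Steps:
d = -3
Z = -3
-2 + Z*(-11) = -2 - 3*(-11) = -2 + 33 = 31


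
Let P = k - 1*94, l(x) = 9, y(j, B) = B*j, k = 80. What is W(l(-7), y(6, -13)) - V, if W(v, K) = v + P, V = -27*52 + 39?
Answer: 1360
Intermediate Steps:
V = -1365 (V = -1404 + 39 = -1365)
P = -14 (P = 80 - 1*94 = 80 - 94 = -14)
W(v, K) = -14 + v (W(v, K) = v - 14 = -14 + v)
W(l(-7), y(6, -13)) - V = (-14 + 9) - 1*(-1365) = -5 + 1365 = 1360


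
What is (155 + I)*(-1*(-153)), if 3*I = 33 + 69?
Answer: 28917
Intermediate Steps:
I = 34 (I = (33 + 69)/3 = (⅓)*102 = 34)
(155 + I)*(-1*(-153)) = (155 + 34)*(-1*(-153)) = 189*153 = 28917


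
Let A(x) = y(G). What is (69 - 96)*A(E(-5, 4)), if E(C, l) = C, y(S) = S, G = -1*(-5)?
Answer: -135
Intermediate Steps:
G = 5
A(x) = 5
(69 - 96)*A(E(-5, 4)) = (69 - 96)*5 = -27*5 = -135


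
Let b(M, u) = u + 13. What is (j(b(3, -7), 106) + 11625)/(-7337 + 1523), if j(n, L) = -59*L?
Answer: -5371/5814 ≈ -0.92380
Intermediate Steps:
b(M, u) = 13 + u
(j(b(3, -7), 106) + 11625)/(-7337 + 1523) = (-59*106 + 11625)/(-7337 + 1523) = (-6254 + 11625)/(-5814) = 5371*(-1/5814) = -5371/5814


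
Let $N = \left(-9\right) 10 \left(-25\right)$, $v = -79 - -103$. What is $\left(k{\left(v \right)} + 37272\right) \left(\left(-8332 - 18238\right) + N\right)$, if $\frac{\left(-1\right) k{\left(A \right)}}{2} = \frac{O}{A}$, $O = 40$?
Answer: $- \frac{2719121920}{3} \approx -9.0637 \cdot 10^{8}$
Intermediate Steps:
$v = 24$ ($v = -79 + 103 = 24$)
$k{\left(A \right)} = - \frac{80}{A}$ ($k{\left(A \right)} = - 2 \frac{40}{A} = - \frac{80}{A}$)
$N = 2250$ ($N = \left(-90\right) \left(-25\right) = 2250$)
$\left(k{\left(v \right)} + 37272\right) \left(\left(-8332 - 18238\right) + N\right) = \left(- \frac{80}{24} + 37272\right) \left(\left(-8332 - 18238\right) + 2250\right) = \left(\left(-80\right) \frac{1}{24} + 37272\right) \left(-26570 + 2250\right) = \left(- \frac{10}{3} + 37272\right) \left(-24320\right) = \frac{111806}{3} \left(-24320\right) = - \frac{2719121920}{3}$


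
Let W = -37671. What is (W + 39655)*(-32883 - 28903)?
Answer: -122583424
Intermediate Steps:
(W + 39655)*(-32883 - 28903) = (-37671 + 39655)*(-32883 - 28903) = 1984*(-61786) = -122583424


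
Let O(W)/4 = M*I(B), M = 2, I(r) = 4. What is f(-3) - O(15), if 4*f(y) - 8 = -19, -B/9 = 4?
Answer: -139/4 ≈ -34.750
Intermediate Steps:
B = -36 (B = -9*4 = -36)
f(y) = -11/4 (f(y) = 2 + (1/4)*(-19) = 2 - 19/4 = -11/4)
O(W) = 32 (O(W) = 4*(2*4) = 4*8 = 32)
f(-3) - O(15) = -11/4 - 1*32 = -11/4 - 32 = -139/4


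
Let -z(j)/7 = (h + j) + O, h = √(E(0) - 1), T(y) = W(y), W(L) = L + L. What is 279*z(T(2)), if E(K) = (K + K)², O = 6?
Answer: -19530 - 1953*I ≈ -19530.0 - 1953.0*I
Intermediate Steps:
W(L) = 2*L
E(K) = 4*K² (E(K) = (2*K)² = 4*K²)
T(y) = 2*y
h = I (h = √(4*0² - 1) = √(4*0 - 1) = √(0 - 1) = √(-1) = I ≈ 1.0*I)
z(j) = -42 - 7*I - 7*j (z(j) = -7*((I + j) + 6) = -7*(6 + I + j) = -42 - 7*I - 7*j)
279*z(T(2)) = 279*(-42 - 7*I - 14*2) = 279*(-42 - 7*I - 7*4) = 279*(-42 - 7*I - 28) = 279*(-70 - 7*I) = -19530 - 1953*I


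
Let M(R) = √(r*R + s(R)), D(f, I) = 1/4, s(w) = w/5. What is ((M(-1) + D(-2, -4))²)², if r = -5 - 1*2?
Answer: 312281/6400 + 549*√170/400 ≈ 66.689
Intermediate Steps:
s(w) = w/5 (s(w) = w*(⅕) = w/5)
r = -7 (r = -5 - 2 = -7)
D(f, I) = ¼
M(R) = √170*√(-R)/5 (M(R) = √(-7*R + R/5) = √(-34*R/5) = √170*√(-R)/5)
((M(-1) + D(-2, -4))²)² = ((√170*√(-1*(-1))/5 + ¼)²)² = ((√170*√1/5 + ¼)²)² = (((⅕)*√170*1 + ¼)²)² = ((√170/5 + ¼)²)² = ((¼ + √170/5)²)² = (¼ + √170/5)⁴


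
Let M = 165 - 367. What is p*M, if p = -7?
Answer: 1414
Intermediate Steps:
M = -202
p*M = -7*(-202) = 1414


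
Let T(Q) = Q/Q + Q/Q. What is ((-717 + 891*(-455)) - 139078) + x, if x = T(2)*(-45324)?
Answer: -635848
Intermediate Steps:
T(Q) = 2 (T(Q) = 1 + 1 = 2)
x = -90648 (x = 2*(-45324) = -90648)
((-717 + 891*(-455)) - 139078) + x = ((-717 + 891*(-455)) - 139078) - 90648 = ((-717 - 405405) - 139078) - 90648 = (-406122 - 139078) - 90648 = -545200 - 90648 = -635848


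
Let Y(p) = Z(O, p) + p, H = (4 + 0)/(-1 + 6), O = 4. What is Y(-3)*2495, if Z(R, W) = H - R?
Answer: -15469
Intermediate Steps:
H = ⅘ (H = 4/5 = 4*(⅕) = ⅘ ≈ 0.80000)
Z(R, W) = ⅘ - R
Y(p) = -16/5 + p (Y(p) = (⅘ - 1*4) + p = (⅘ - 4) + p = -16/5 + p)
Y(-3)*2495 = (-16/5 - 3)*2495 = -31/5*2495 = -15469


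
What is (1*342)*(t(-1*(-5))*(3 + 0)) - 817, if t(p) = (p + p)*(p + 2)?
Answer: 71003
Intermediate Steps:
t(p) = 2*p*(2 + p) (t(p) = (2*p)*(2 + p) = 2*p*(2 + p))
(1*342)*(t(-1*(-5))*(3 + 0)) - 817 = (1*342)*((2*(-1*(-5))*(2 - 1*(-5)))*(3 + 0)) - 817 = 342*((2*5*(2 + 5))*3) - 817 = 342*((2*5*7)*3) - 817 = 342*(70*3) - 817 = 342*210 - 817 = 71820 - 817 = 71003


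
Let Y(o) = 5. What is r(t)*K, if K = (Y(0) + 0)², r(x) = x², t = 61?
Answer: 93025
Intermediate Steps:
K = 25 (K = (5 + 0)² = 5² = 25)
r(t)*K = 61²*25 = 3721*25 = 93025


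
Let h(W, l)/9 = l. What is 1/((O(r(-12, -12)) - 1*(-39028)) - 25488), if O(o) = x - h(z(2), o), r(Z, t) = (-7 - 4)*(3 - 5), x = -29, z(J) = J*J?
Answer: 1/13313 ≈ 7.5115e-5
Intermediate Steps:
z(J) = J**2
h(W, l) = 9*l
r(Z, t) = 22 (r(Z, t) = -11*(-2) = 22)
O(o) = -29 - 9*o
1/((O(r(-12, -12)) - 1*(-39028)) - 25488) = 1/(((-29 - 9*22) - 1*(-39028)) - 25488) = 1/(((-29 - 198) + 39028) - 25488) = 1/((-227 + 39028) - 25488) = 1/(38801 - 25488) = 1/13313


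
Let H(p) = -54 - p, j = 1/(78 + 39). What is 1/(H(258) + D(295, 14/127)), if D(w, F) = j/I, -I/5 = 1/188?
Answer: -585/182708 ≈ -0.0032018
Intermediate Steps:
I = -5/188 ≈ -0.026596
j = 1/117 ≈ 0.0085470
D(w, F) = -188/585 (D(w, F) = 1/(117*(-5/188)) = (1/117)*(-188/5) = -188/585)
1/(H(258) + D(295, 14/127)) = 1/((-54 - 1*258) - 188/585) = 1/((-54 - 258) - 188/585) = 1/(-312 - 188/585) = 1/(-182708/585) = -585/182708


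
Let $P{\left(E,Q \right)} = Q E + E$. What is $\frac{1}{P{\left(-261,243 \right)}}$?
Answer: $- \frac{1}{63684} \approx -1.5703 \cdot 10^{-5}$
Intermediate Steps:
$P{\left(E,Q \right)} = E + E Q$ ($P{\left(E,Q \right)} = E Q + E = E + E Q$)
$\frac{1}{P{\left(-261,243 \right)}} = \frac{1}{\left(-261\right) \left(1 + 243\right)} = \frac{1}{\left(-261\right) 244} = \frac{1}{-63684} = - \frac{1}{63684}$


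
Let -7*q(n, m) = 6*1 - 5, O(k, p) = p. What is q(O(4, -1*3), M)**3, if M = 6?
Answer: -1/343 ≈ -0.0029155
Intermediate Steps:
q(n, m) = -1/7 (q(n, m) = -(6*1 - 5)/7 = -(6 - 5)/7 = -1/7*1 = -1/7)
q(O(4, -1*3), M)**3 = (-1/7)**3 = -1/343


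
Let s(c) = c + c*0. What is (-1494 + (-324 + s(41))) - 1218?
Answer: -2995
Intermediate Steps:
s(c) = c (s(c) = c + 0 = c)
(-1494 + (-324 + s(41))) - 1218 = (-1494 + (-324 + 41)) - 1218 = (-1494 - 283) - 1218 = -1777 - 1218 = -2995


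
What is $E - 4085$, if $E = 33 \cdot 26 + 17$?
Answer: $-3210$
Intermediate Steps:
$E = 875$ ($E = 858 + 17 = 875$)
$E - 4085 = 875 - 4085 = -3210$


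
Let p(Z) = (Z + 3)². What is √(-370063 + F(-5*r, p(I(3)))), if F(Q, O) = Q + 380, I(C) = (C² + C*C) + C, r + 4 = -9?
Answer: I*√369618 ≈ 607.96*I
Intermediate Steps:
r = -13 (r = -4 - 9 = -13)
I(C) = C + 2*C² (I(C) = (C² + C²) + C = 2*C² + C = C + 2*C²)
p(Z) = (3 + Z)²
F(Q, O) = 380 + Q
√(-370063 + F(-5*r, p(I(3)))) = √(-370063 + (380 - 5*(-13))) = √(-370063 + (380 + 65)) = √(-370063 + 445) = √(-369618) = I*√369618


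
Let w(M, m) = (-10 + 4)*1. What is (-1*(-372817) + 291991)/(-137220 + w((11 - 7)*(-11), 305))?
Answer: -332404/68613 ≈ -4.8446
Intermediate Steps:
w(M, m) = -6 (w(M, m) = -6*1 = -6)
(-1*(-372817) + 291991)/(-137220 + w((11 - 7)*(-11), 305)) = (-1*(-372817) + 291991)/(-137220 - 6) = (372817 + 291991)/(-137226) = 664808*(-1/137226) = -332404/68613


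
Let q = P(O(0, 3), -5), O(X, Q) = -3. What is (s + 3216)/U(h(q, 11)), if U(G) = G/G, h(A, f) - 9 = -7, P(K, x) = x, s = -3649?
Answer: -433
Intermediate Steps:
q = -5
h(A, f) = 2 (h(A, f) = 9 - 7 = 2)
U(G) = 1
(s + 3216)/U(h(q, 11)) = (-3649 + 3216)/1 = -433*1 = -433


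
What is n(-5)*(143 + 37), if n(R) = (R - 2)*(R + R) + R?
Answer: 11700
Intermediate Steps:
n(R) = R + 2*R*(-2 + R) (n(R) = (-2 + R)*(2*R) + R = 2*R*(-2 + R) + R = R + 2*R*(-2 + R))
n(-5)*(143 + 37) = (-5*(-3 + 2*(-5)))*(143 + 37) = -5*(-3 - 10)*180 = -5*(-13)*180 = 65*180 = 11700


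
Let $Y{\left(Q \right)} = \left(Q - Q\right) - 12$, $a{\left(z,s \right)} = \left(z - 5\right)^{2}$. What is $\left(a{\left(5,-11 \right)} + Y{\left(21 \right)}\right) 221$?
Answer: $-2652$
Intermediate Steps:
$a{\left(z,s \right)} = \left(-5 + z\right)^{2}$
$Y{\left(Q \right)} = -12$ ($Y{\left(Q \right)} = 0 - 12 = -12$)
$\left(a{\left(5,-11 \right)} + Y{\left(21 \right)}\right) 221 = \left(\left(-5 + 5\right)^{2} - 12\right) 221 = \left(0^{2} - 12\right) 221 = \left(0 - 12\right) 221 = \left(-12\right) 221 = -2652$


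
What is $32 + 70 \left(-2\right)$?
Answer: $-108$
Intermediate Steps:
$32 + 70 \left(-2\right) = 32 - 140 = -108$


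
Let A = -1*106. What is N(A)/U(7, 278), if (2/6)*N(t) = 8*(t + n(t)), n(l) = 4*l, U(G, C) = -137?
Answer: 12720/137 ≈ 92.847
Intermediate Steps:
A = -106
N(t) = 120*t (N(t) = 3*(8*(t + 4*t)) = 3*(8*(5*t)) = 3*(40*t) = 120*t)
N(A)/U(7, 278) = (120*(-106))/(-137) = -12720*(-1/137) = 12720/137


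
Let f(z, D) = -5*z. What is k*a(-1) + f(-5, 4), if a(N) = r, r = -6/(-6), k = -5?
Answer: 20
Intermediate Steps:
r = 1 (r = -6*(-⅙) = 1)
a(N) = 1
k*a(-1) + f(-5, 4) = -5*1 - 5*(-5) = -5 + 25 = 20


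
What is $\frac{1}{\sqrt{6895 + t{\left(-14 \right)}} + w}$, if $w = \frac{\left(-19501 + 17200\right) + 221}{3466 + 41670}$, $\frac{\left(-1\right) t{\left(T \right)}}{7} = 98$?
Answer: $\frac{2170}{292375501} + \frac{47089 \sqrt{6209}}{292375501} \approx 0.012698$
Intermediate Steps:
$t{\left(T \right)} = -686$ ($t{\left(T \right)} = \left(-7\right) 98 = -686$)
$w = - \frac{10}{217}$ ($w = \frac{-2301 + 221}{45136} = \left(-2080\right) \frac{1}{45136} = - \frac{10}{217} \approx -0.046083$)
$\frac{1}{\sqrt{6895 + t{\left(-14 \right)}} + w} = \frac{1}{\sqrt{6895 - 686} - \frac{10}{217}} = \frac{1}{\sqrt{6209} - \frac{10}{217}} = \frac{1}{- \frac{10}{217} + \sqrt{6209}}$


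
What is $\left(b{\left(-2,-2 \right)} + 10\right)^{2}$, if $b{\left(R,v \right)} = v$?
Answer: $64$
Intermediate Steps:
$\left(b{\left(-2,-2 \right)} + 10\right)^{2} = \left(-2 + 10\right)^{2} = 8^{2} = 64$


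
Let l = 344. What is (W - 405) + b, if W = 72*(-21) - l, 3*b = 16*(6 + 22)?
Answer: -6335/3 ≈ -2111.7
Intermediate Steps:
b = 448/3 (b = (16*(6 + 22))/3 = (16*28)/3 = (⅓)*448 = 448/3 ≈ 149.33)
W = -1856 (W = 72*(-21) - 1*344 = -1512 - 344 = -1856)
(W - 405) + b = (-1856 - 405) + 448/3 = -2261 + 448/3 = -6335/3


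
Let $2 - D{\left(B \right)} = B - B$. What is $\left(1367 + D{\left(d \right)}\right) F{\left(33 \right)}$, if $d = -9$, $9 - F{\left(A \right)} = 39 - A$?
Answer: $4107$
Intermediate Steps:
$F{\left(A \right)} = -30 + A$ ($F{\left(A \right)} = 9 - \left(39 - A\right) = 9 + \left(-39 + A\right) = -30 + A$)
$D{\left(B \right)} = 2$ ($D{\left(B \right)} = 2 - \left(B - B\right) = 2 - 0 = 2 + 0 = 2$)
$\left(1367 + D{\left(d \right)}\right) F{\left(33 \right)} = \left(1367 + 2\right) \left(-30 + 33\right) = 1369 \cdot 3 = 4107$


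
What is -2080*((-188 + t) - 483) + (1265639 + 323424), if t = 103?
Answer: 2770503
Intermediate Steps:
-2080*((-188 + t) - 483) + (1265639 + 323424) = -2080*((-188 + 103) - 483) + (1265639 + 323424) = -2080*(-85 - 483) + 1589063 = -2080*(-568) + 1589063 = 1181440 + 1589063 = 2770503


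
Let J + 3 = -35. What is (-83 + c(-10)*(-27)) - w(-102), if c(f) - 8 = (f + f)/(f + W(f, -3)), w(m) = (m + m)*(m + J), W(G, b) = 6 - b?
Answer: -29399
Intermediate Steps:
J = -38 (J = -3 - 35 = -38)
w(m) = 2*m*(-38 + m) (w(m) = (m + m)*(m - 38) = (2*m)*(-38 + m) = 2*m*(-38 + m))
c(f) = 8 + 2*f/(9 + f) (c(f) = 8 + (f + f)/(f + (6 - 1*(-3))) = 8 + (2*f)/(f + (6 + 3)) = 8 + (2*f)/(f + 9) = 8 + (2*f)/(9 + f) = 8 + 2*f/(9 + f))
(-83 + c(-10)*(-27)) - w(-102) = (-83 + (2*(36 + 5*(-10))/(9 - 10))*(-27)) - 2*(-102)*(-38 - 102) = (-83 + (2*(36 - 50)/(-1))*(-27)) - 2*(-102)*(-140) = (-83 + (2*(-1)*(-14))*(-27)) - 1*28560 = (-83 + 28*(-27)) - 28560 = (-83 - 756) - 28560 = -839 - 28560 = -29399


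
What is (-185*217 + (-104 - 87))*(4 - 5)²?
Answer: -40336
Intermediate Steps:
(-185*217 + (-104 - 87))*(4 - 5)² = (-40145 - 191)*(-1)² = -40336*1 = -40336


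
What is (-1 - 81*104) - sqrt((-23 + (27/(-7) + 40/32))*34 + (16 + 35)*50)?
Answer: -8425 - sqrt(329154)/14 ≈ -8466.0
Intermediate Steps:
(-1 - 81*104) - sqrt((-23 + (27/(-7) + 40/32))*34 + (16 + 35)*50) = (-1 - 8424) - sqrt((-23 + (27*(-1/7) + 40*(1/32)))*34 + 51*50) = -8425 - sqrt((-23 + (-27/7 + 5/4))*34 + 2550) = -8425 - sqrt((-23 - 73/28)*34 + 2550) = -8425 - sqrt(-717/28*34 + 2550) = -8425 - sqrt(-12189/14 + 2550) = -8425 - sqrt(23511/14) = -8425 - sqrt(329154)/14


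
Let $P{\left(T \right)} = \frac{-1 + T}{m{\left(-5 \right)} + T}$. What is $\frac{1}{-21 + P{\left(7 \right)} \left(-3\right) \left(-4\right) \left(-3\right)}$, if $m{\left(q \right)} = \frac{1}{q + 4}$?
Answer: $- \frac{1}{57} \approx -0.017544$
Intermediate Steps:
$m{\left(q \right)} = \frac{1}{4 + q}$
$P{\left(T \right)} = 1$ ($P{\left(T \right)} = \frac{-1 + T}{\frac{1}{4 - 5} + T} = \frac{-1 + T}{\frac{1}{-1} + T} = \frac{-1 + T}{-1 + T} = 1$)
$\frac{1}{-21 + P{\left(7 \right)} \left(-3\right) \left(-4\right) \left(-3\right)} = \frac{1}{-21 + 1 \left(-3\right) \left(-4\right) \left(-3\right)} = \frac{1}{-21 + 1 \cdot 12 \left(-3\right)} = \frac{1}{-21 + 1 \left(-36\right)} = \frac{1}{-21 - 36} = \frac{1}{-57} = - \frac{1}{57}$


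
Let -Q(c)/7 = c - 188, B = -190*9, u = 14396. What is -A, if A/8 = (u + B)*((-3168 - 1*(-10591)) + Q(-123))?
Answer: -974284800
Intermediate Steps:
B = -1710
Q(c) = 1316 - 7*c (Q(c) = -7*(c - 188) = -7*(-188 + c) = 1316 - 7*c)
A = 974284800 (A = 8*((14396 - 1710)*((-3168 - 1*(-10591)) + (1316 - 7*(-123)))) = 8*(12686*((-3168 + 10591) + (1316 + 861))) = 8*(12686*(7423 + 2177)) = 8*(12686*9600) = 8*121785600 = 974284800)
-A = -1*974284800 = -974284800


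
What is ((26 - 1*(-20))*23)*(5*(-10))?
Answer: -52900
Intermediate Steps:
((26 - 1*(-20))*23)*(5*(-10)) = ((26 + 20)*23)*(-50) = (46*23)*(-50) = 1058*(-50) = -52900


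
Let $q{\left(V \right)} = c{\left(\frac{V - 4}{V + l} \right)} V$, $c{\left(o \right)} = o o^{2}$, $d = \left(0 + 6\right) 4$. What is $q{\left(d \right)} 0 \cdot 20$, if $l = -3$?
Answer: $0$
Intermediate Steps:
$d = 24$ ($d = 6 \cdot 4 = 24$)
$c{\left(o \right)} = o^{3}$
$q{\left(V \right)} = \frac{V \left(-4 + V\right)^{3}}{\left(-3 + V\right)^{3}}$ ($q{\left(V \right)} = \left(\frac{V - 4}{V - 3}\right)^{3} V = \left(\frac{-4 + V}{-3 + V}\right)^{3} V = \frac{\left(-4 + V\right)^{3}}{\left(-3 + V\right)^{3}} V = \frac{V \left(-4 + V\right)^{3}}{\left(-3 + V\right)^{3}}$)
$q{\left(d \right)} 0 \cdot 20 = \frac{24 \left(-4 + 24\right)^{3}}{\left(-3 + 24\right)^{3}} \cdot 0 \cdot 20 = \frac{24 \cdot 20^{3}}{9261} \cdot 0 = 24 \cdot 8000 \cdot \frac{1}{9261} \cdot 0 = \frac{64000}{3087} \cdot 0 = 0$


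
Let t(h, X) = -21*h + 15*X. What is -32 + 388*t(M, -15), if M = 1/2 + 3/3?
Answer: -99554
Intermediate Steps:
M = 3/2 (M = 1*(½) + 3*(⅓) = ½ + 1 = 3/2 ≈ 1.5000)
-32 + 388*t(M, -15) = -32 + 388*(-21*3/2 + 15*(-15)) = -32 + 388*(-63/2 - 225) = -32 + 388*(-513/2) = -32 - 99522 = -99554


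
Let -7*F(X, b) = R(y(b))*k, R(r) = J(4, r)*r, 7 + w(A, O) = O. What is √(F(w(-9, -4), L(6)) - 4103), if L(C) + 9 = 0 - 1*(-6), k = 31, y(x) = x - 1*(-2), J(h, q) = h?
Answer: I*√200179/7 ≈ 63.916*I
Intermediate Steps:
y(x) = 2 + x (y(x) = x + 2 = 2 + x)
w(A, O) = -7 + O
L(C) = -3 (L(C) = -9 + (0 - 1*(-6)) = -9 + (0 + 6) = -9 + 6 = -3)
R(r) = 4*r
F(X, b) = -248/7 - 124*b/7 (F(X, b) = -4*(2 + b)*31/7 = -(8 + 4*b)*31/7 = -(248 + 124*b)/7 = -248/7 - 124*b/7)
√(F(w(-9, -4), L(6)) - 4103) = √((-248/7 - 124/7*(-3)) - 4103) = √((-248/7 + 372/7) - 4103) = √(124/7 - 4103) = √(-28597/7) = I*√200179/7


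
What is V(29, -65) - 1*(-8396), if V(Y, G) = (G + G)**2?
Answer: 25296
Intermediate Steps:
V(Y, G) = 4*G**2 (V(Y, G) = (2*G)**2 = 4*G**2)
V(29, -65) - 1*(-8396) = 4*(-65)**2 - 1*(-8396) = 4*4225 + 8396 = 16900 + 8396 = 25296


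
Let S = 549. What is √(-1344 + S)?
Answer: I*√795 ≈ 28.196*I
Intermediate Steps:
√(-1344 + S) = √(-1344 + 549) = √(-795) = I*√795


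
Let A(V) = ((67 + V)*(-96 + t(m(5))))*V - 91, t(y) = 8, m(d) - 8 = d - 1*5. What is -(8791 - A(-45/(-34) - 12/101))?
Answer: -47501770508/2948089 ≈ -16113.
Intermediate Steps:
m(d) = 3 + d (m(d) = 8 + (d - 1*5) = 8 + (d - 5) = 8 + (-5 + d) = 3 + d)
A(V) = -91 + V*(-5896 - 88*V) (A(V) = ((67 + V)*(-96 + 8))*V - 91 = ((67 + V)*(-88))*V - 91 = (-5896 - 88*V)*V - 91 = V*(-5896 - 88*V) - 91 = -91 + V*(-5896 - 88*V))
-(8791 - A(-45/(-34) - 12/101)) = -(8791 - (-91 - 5896*(-45/(-34) - 12/101) - 88*(-45/(-34) - 12/101)²)) = -(8791 - (-91 - 5896*(-45*(-1/34) - 12*1/101) - 88*(-45*(-1/34) - 12*1/101)²)) = -(8791 - (-91 - 5896*(45/34 - 12/101) - 88*(45/34 - 12/101)²)) = -(8791 - (-91 - 5896*4137/3434 - 88*(4137/3434)²)) = -(8791 - (-91 - 12195876/1717 - 88*17114769/11792356)) = -(8791 - (-91 - 12195876/1717 - 376524918/2948089)) = -(8791 - 1*(-21585120109/2948089)) = -(8791 + 21585120109/2948089) = -1*47501770508/2948089 = -47501770508/2948089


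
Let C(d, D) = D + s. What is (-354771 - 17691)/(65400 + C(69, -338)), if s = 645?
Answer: -372462/65707 ≈ -5.6685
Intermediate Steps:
C(d, D) = 645 + D (C(d, D) = D + 645 = 645 + D)
(-354771 - 17691)/(65400 + C(69, -338)) = (-354771 - 17691)/(65400 + (645 - 338)) = -372462/(65400 + 307) = -372462/65707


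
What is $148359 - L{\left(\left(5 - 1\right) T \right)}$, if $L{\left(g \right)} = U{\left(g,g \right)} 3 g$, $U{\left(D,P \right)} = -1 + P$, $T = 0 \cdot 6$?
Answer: $148359$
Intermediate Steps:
$T = 0$
$L{\left(g \right)} = g \left(-3 + 3 g\right)$ ($L{\left(g \right)} = \left(-1 + g\right) 3 g = \left(-3 + 3 g\right) g = g \left(-3 + 3 g\right)$)
$148359 - L{\left(\left(5 - 1\right) T \right)} = 148359 - 3 \left(5 - 1\right) 0 \left(-1 + \left(5 - 1\right) 0\right) = 148359 - 3 \cdot 4 \cdot 0 \left(-1 + 4 \cdot 0\right) = 148359 - 3 \cdot 0 \left(-1 + 0\right) = 148359 - 3 \cdot 0 \left(-1\right) = 148359 - 0 = 148359 + 0 = 148359$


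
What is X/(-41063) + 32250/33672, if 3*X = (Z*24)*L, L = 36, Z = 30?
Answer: 172225945/230445556 ≈ 0.74736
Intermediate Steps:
X = 8640 (X = ((30*24)*36)/3 = (720*36)/3 = (⅓)*25920 = 8640)
X/(-41063) + 32250/33672 = 8640/(-41063) + 32250/33672 = 8640*(-1/41063) + 32250*(1/33672) = -8640/41063 + 5375/5612 = 172225945/230445556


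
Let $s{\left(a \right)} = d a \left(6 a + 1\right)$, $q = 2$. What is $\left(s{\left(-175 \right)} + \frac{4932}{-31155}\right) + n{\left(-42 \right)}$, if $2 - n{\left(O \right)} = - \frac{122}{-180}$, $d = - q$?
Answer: $- \frac{68631131929}{186930} \approx -3.6715 \cdot 10^{5}$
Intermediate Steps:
$d = -2$ ($d = \left(-1\right) 2 = -2$)
$n{\left(O \right)} = \frac{119}{90}$ ($n{\left(O \right)} = 2 - - \frac{122}{-180} = 2 - \left(-122\right) \left(- \frac{1}{180}\right) = 2 - \frac{61}{90} = \frac{119}{90}$)
$s{\left(a \right)} = - 2 a \left(1 + 6 a\right)$ ($s{\left(a \right)} = - 2 a \left(6 a + 1\right) = - 2 a \left(1 + 6 a\right)$)
$\left(s{\left(-175 \right)} + \frac{4932}{-31155}\right) + n{\left(-42 \right)} = \left(\left(-2\right) \left(-175\right) \left(1 + 6 \left(-175\right)\right) + \frac{4932}{-31155}\right) + \frac{119}{90} = \left(\left(-2\right) \left(-175\right) \left(1 - 1050\right) + 4932 \left(- \frac{1}{31155}\right)\right) + \frac{119}{90} = \left(\left(-2\right) \left(-175\right) \left(-1049\right) - \frac{1644}{10385}\right) + \frac{119}{90} = \left(-367150 - \frac{1644}{10385}\right) + \frac{119}{90} = - \frac{3812854394}{10385} + \frac{119}{90} = - \frac{68631131929}{186930}$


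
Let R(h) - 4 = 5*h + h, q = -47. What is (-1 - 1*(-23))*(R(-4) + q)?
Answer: -1474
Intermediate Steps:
R(h) = 4 + 6*h (R(h) = 4 + (5*h + h) = 4 + 6*h)
(-1 - 1*(-23))*(R(-4) + q) = (-1 - 1*(-23))*((4 + 6*(-4)) - 47) = (-1 + 23)*((4 - 24) - 47) = 22*(-20 - 47) = 22*(-67) = -1474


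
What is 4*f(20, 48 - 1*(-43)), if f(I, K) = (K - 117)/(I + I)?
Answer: -13/5 ≈ -2.6000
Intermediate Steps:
f(I, K) = (-117 + K)/(2*I) (f(I, K) = (-117 + K)/((2*I)) = (-117 + K)*(1/(2*I)) = (-117 + K)/(2*I))
4*f(20, 48 - 1*(-43)) = 4*((½)*(-117 + (48 - 1*(-43)))/20) = 4*((½)*(1/20)*(-117 + (48 + 43))) = 4*((½)*(1/20)*(-117 + 91)) = 4*((½)*(1/20)*(-26)) = 4*(-13/20) = -13/5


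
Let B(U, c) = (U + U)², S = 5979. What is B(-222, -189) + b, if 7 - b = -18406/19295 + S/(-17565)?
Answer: 4454365915048/22594445 ≈ 1.9714e+5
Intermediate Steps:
b = 187405528/22594445 (b = 7 - (-18406/19295 + 5979/(-17565)) = 7 - (-18406*1/19295 + 5979*(-1/17565)) = 7 - (-18406/19295 - 1993/5855) = 7 - 1*(-29244413/22594445) = 7 + 29244413/22594445 = 187405528/22594445 ≈ 8.2943)
B(U, c) = 4*U² (B(U, c) = (2*U)² = 4*U²)
B(-222, -189) + b = 4*(-222)² + 187405528/22594445 = 4*49284 + 187405528/22594445 = 197136 + 187405528/22594445 = 4454365915048/22594445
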